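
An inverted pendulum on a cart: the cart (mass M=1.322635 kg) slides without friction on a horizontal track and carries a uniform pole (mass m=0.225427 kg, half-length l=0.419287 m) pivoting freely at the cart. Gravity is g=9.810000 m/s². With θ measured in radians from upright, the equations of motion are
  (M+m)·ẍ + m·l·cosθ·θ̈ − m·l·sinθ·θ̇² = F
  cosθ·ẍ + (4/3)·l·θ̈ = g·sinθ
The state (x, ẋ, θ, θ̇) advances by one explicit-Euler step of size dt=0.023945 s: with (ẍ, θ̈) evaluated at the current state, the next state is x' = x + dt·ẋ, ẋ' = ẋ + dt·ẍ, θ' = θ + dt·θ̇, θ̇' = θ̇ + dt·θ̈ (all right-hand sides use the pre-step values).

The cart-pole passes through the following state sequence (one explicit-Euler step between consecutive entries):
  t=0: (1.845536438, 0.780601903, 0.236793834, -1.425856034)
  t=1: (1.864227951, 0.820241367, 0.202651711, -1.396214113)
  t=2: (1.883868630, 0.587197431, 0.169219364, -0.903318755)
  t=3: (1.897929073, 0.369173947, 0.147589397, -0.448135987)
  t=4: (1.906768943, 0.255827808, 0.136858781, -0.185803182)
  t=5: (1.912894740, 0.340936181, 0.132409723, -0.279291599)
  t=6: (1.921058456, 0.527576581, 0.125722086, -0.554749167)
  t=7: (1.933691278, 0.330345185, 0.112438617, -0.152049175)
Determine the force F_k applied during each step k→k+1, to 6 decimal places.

step 0→1:
  ẍ = (ẋ'−ẋ)/dt = (0.820241367−0.780601903)/0.023945 = 1.655438
  θ̈ = (θ̇'−θ̇)/dt = (-1.396214113−-1.425856034)/0.023945 = 1.237917
  sinθ=0.234587, cosθ=0.972095
  F = (M+m)·ẍ + m·l·cosθ·θ̈ − m·l·sinθ·θ̇² = 2.562721 + 0.113741 − 0.045079 = 2.631383
step 1→2:
  ẍ = (ẋ'−ẋ)/dt = (0.587197431−0.820241367)/0.023945 = -9.732468
  θ̈ = (θ̇'−θ̇)/dt = (-0.903318755−-1.396214113)/0.023945 = 20.584479
  sinθ=0.201267, cosθ=0.979536
  F = (M+m)·ẍ + m·l·cosθ·θ̈ − m·l·sinθ·θ̇² = -15.066463 + 1.905802 − 0.037085 = -13.197746
step 2→3:
  ẍ = (ẋ'−ẋ)/dt = (0.369173947−0.587197431)/0.023945 = -9.105178
  θ̈ = (θ̇'−θ̇)/dt = (-0.448135987−-0.903318755)/0.023945 = 19.009512
  sinθ=0.168413, cosθ=0.985717
  F = (M+m)·ẍ + m·l·cosθ·θ̈ − m·l·sinθ·θ̇² = -14.095380 + 1.771089 − 0.012989 = -12.337280
step 3→4:
  ẍ = (ẋ'−ẋ)/dt = (0.255827808−0.369173947)/0.023945 = -4.733604
  θ̈ = (θ̇'−θ̇)/dt = (-0.185803182−-0.448135987)/0.023945 = 10.955640
  sinθ=0.147054, cosθ=0.989128
  F = (M+m)·ẍ + m·l·cosθ·θ̈ − m·l·sinθ·θ̇² = -7.327912 + 1.024254 − 0.002791 = -6.306449
step 4→5:
  ẍ = (ẋ'−ẋ)/dt = (0.340936181−0.255827808)/0.023945 = 3.554328
  θ̈ = (θ̇'−θ̇)/dt = (-0.279291599−-0.185803182)/0.023945 = -3.904298
  sinθ=0.136432, cosθ=0.990649
  F = (M+m)·ẍ + m·l·cosθ·θ̈ − m·l·sinθ·θ̇² = 5.502319 + -0.365578 − 0.000445 = 5.136296
step 5→6:
  ẍ = (ẋ'−ẋ)/dt = (0.527576581−0.340936181)/0.023945 = 7.794546
  θ̈ = (θ̇'−θ̇)/dt = (-0.554749167−-0.279291599)/0.023945 = -11.503761
  sinθ=0.132023, cosθ=0.991247
  F = (M+m)·ẍ + m·l·cosθ·θ̈ − m·l·sinθ·θ̇² = 12.066440 + -1.077802 − 0.000973 = 10.987665
step 6→7:
  ẍ = (ẋ'−ẋ)/dt = (0.330345185−0.527576581)/0.023945 = -8.236851
  θ̈ = (θ̇'−θ̇)/dt = (-0.152049175−-0.554749167)/0.023945 = 16.817707
  sinθ=0.125391, cosθ=0.992107
  F = (M+m)·ẍ + m·l·cosθ·θ̈ − m·l·sinθ·θ̇² = -12.751156 + 1.577040 − 0.003647 = -11.177763

F_0 = 2.631383 N
F_1 = -13.197746 N
F_2 = -12.337280 N
F_3 = -6.306449 N
F_4 = 5.136296 N
F_5 = 10.987665 N
F_6 = -11.177763 N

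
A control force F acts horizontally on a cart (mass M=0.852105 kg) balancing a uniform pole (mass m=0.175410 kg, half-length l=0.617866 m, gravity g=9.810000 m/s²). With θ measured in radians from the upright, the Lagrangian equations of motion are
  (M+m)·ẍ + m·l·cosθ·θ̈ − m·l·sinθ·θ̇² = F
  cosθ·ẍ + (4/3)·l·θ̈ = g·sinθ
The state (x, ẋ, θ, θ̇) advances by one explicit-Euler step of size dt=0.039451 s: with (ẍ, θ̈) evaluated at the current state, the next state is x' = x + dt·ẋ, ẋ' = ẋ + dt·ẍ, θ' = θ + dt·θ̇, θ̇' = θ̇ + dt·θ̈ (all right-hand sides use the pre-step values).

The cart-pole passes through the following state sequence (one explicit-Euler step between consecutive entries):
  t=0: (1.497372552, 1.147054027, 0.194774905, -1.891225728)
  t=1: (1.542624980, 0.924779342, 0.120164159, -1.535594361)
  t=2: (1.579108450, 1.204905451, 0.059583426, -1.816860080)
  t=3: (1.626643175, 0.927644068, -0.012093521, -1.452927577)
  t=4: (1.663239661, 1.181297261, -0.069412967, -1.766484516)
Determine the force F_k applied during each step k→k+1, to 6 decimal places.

step 0→1:
  ẍ = (ẋ'−ẋ)/dt = (0.924779342−1.147054027)/0.039451 = -5.634196
  θ̈ = (θ̇'−θ̇)/dt = (-1.535594361−-1.891225728)/0.039451 = 9.014508
  sinθ=0.193546, cosθ=0.981091
  F = (M+m)·ẍ + m·l·cosθ·θ̈ − m·l·sinθ·θ̇² = -5.789221 + 0.958518 − 0.075027 = -4.905731
step 1→2:
  ẍ = (ẋ'−ẋ)/dt = (1.204905451−0.924779342)/0.039451 = 7.100609
  θ̈ = (θ̇'−θ̇)/dt = (-1.816860080−-1.535594361)/0.039451 = -7.129495
  sinθ=0.119875, cosθ=0.992789
  F = (M+m)·ẍ + m·l·cosθ·θ̈ − m·l·sinθ·θ̇² = 7.295982 + -0.767122 − 0.030636 = 6.498224
step 2→3:
  ẍ = (ẋ'−ẋ)/dt = (0.927644068−1.204905451)/0.039451 = -7.027994
  θ̈ = (θ̇'−θ̇)/dt = (-1.452927577−-1.816860080)/0.039451 = 9.224925
  sinθ=0.059548, cosθ=0.998225
  F = (M+m)·ẍ + m·l·cosθ·θ̈ − m·l·sinθ·θ̇² = -7.221369 + 0.998022 − 0.021304 = -6.244651
step 3→4:
  ẍ = (ẋ'−ẋ)/dt = (1.181297261−0.927644068)/0.039451 = 6.429576
  θ̈ = (θ̇'−θ̇)/dt = (-1.766484516−-1.452927577)/0.039451 = -7.948010
  sinθ=-0.012093, cosθ=0.999927
  F = (M+m)·ẍ + m·l·cosθ·θ̈ − m·l·sinθ·θ̇² = 6.606486 + -0.861341 − -0.002767 = 5.747911

F_0 = -4.905731 N
F_1 = 6.498224 N
F_2 = -6.244651 N
F_3 = 5.747911 N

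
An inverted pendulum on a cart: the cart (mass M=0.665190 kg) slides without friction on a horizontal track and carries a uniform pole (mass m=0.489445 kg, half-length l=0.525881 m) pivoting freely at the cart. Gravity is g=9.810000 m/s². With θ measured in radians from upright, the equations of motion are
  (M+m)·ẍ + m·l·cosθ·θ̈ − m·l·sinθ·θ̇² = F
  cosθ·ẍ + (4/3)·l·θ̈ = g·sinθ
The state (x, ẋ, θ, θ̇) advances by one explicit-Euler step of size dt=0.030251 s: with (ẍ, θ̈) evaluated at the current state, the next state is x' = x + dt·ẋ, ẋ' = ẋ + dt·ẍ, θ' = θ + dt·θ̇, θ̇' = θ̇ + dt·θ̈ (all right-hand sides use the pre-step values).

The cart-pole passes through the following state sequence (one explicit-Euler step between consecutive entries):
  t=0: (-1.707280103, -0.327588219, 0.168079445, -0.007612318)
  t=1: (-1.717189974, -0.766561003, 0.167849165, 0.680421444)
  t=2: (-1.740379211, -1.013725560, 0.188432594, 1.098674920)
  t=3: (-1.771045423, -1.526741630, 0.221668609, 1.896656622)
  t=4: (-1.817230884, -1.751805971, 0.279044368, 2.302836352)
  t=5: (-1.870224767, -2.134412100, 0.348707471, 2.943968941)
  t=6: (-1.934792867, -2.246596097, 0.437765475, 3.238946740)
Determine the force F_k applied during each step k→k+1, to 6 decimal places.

step 0→1:
  ẍ = (ẋ'−ẋ)/dt = (-0.766561003−-0.327588219)/0.030251 = -14.511017
  θ̈ = (θ̇'−θ̇)/dt = (0.680421444−-0.007612318)/0.030251 = 22.744166
  sinθ=0.167289, cosθ=0.985908
  F = (M+m)·ẍ + m·l·cosθ·θ̈ − m·l·sinθ·θ̇² = -16.754928 + 5.771620 − 0.000002 = -10.983311
step 1→2:
  ẍ = (ẋ'−ẋ)/dt = (-1.013725560−-0.766561003)/0.030251 = -8.170459
  θ̈ = (θ̇'−θ̇)/dt = (1.098674920−0.680421444)/0.030251 = 13.826104
  sinθ=0.167062, cosθ=0.985946
  F = (M+m)·ẍ + m·l·cosθ·θ̈ − m·l·sinθ·θ̇² = -9.433898 + 3.508686 − 0.019908 = -5.945120
step 2→3:
  ẍ = (ẋ'−ẋ)/dt = (-1.526741630−-1.013725560)/0.030251 = -16.958648
  θ̈ = (θ̇'−θ̇)/dt = (1.896656622−1.098674920)/0.030251 = 26.378688
  sinθ=0.187319, cosθ=0.982299
  F = (M+m)·ẍ + m·l·cosθ·θ̈ − m·l·sinθ·θ̇² = -19.581049 + 6.669424 − 0.058199 = -12.969824
step 3→4:
  ẍ = (ẋ'−ẋ)/dt = (-1.751805971−-1.526741630)/0.030251 = -7.439898
  θ̈ = (θ̇'−θ̇)/dt = (2.302836352−1.896656622)/0.030251 = 13.426985
  sinθ=0.219858, cosθ=0.975532
  F = (M+m)·ẍ + m·l·cosθ·θ̈ − m·l·sinθ·θ̇² = -8.590366 + 3.371409 − 0.203568 = -5.422526
step 4→5:
  ẍ = (ẋ'−ẋ)/dt = (-2.134412100−-1.751805971)/0.030251 = -12.647718
  θ̈ = (θ̇'−θ̇)/dt = (2.943968941−2.302836352)/0.030251 = 21.193765
  sinθ=0.275437, cosθ=0.961319
  F = (M+m)·ẍ + m·l·cosθ·θ̈ − m·l·sinθ·θ̇² = -14.603498 + 5.244053 − 0.375959 = -9.735404
step 5→6:
  ẍ = (ẋ'−ẋ)/dt = (-2.246596097−-2.134412100)/0.030251 = -3.708439
  θ̈ = (θ̇'−θ̇)/dt = (3.238946740−2.943968941)/0.030251 = 9.751010
  sinθ=0.341683, cosθ=0.939815
  F = (M+m)·ẍ + m·l·cosθ·θ̈ − m·l·sinθ·θ̇² = -4.281894 + 2.358758 − 0.762222 = -2.685358

F_0 = -10.983311 N
F_1 = -5.945120 N
F_2 = -12.969824 N
F_3 = -5.422526 N
F_4 = -9.735404 N
F_5 = -2.685358 N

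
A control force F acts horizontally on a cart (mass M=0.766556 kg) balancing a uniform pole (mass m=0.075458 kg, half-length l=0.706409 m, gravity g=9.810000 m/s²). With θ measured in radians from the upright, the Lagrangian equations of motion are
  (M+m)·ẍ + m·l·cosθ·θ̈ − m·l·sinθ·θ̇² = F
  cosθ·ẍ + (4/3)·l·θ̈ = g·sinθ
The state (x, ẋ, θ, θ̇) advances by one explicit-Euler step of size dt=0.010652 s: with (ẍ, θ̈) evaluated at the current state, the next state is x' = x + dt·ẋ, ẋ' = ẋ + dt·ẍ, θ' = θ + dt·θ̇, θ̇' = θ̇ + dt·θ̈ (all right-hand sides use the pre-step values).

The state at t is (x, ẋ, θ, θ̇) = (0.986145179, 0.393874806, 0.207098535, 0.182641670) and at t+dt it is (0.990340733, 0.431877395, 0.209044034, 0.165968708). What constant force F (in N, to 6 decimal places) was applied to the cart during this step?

F = 2.921993 N

ẍ = (ẋ'−ẋ)/dt = (0.431877395−0.393874806)/0.010652 = 3.567648
θ̈ = (θ̇'−θ̇)/dt = (0.165968708−0.182641670)/0.010652 = -1.565242
sinθ=0.205621, cosθ=0.978632
F = (M+m)·ẍ + m·l·cosθ·θ̈ − m·l·sinθ·θ̇² = 3.004010 + -0.081651 − 0.000366 = 2.921993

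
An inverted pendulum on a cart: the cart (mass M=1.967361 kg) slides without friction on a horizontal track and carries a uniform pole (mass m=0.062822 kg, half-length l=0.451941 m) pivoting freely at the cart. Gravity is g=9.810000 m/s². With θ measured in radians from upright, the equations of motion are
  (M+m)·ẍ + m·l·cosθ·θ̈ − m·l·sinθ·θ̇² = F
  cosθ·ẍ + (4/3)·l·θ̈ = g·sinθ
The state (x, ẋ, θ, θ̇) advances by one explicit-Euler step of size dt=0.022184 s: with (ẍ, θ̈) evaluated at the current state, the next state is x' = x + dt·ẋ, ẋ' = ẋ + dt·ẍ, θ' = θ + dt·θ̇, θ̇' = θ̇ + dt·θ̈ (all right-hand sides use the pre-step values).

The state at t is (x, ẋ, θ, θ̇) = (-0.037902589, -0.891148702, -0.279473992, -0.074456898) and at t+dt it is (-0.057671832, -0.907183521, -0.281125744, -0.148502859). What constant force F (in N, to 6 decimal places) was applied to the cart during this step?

F = -1.558483 N

ẍ = (ẋ'−ẋ)/dt = (-0.907183521−-0.891148702)/0.022184 = -0.722810
θ̈ = (θ̇'−θ̇)/dt = (-0.148502859−-0.074456898)/0.022184 = -3.337809
sinθ=-0.275850, cosθ=0.961201
F = (M+m)·ẍ + m·l·cosθ·θ̈ − m·l·sinθ·θ̇² = -1.467437 + -0.091090 − -0.000043 = -1.558483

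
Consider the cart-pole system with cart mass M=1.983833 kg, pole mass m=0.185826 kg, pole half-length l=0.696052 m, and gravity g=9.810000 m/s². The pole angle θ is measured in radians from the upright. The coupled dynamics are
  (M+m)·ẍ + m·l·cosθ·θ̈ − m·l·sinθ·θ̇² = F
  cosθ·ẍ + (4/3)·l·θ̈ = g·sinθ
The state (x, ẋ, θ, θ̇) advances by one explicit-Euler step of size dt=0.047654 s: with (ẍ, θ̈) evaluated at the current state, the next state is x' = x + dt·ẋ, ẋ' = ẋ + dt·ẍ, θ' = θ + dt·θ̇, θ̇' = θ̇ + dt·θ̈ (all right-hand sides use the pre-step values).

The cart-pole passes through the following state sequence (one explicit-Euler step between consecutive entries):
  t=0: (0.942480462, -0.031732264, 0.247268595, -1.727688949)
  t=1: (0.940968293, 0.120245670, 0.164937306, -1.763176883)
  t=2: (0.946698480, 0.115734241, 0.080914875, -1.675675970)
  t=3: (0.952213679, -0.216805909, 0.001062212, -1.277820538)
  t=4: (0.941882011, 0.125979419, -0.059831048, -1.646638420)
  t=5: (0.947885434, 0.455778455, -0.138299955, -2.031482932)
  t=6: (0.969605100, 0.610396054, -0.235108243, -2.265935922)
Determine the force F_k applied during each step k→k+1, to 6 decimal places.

step 0→1:
  ẍ = (ẋ'−ẋ)/dt = (0.120245670−-0.031732264)/0.047654 = 3.189196
  θ̈ = (θ̇'−θ̇)/dt = (-1.763176883−-1.727688949)/0.047654 = -0.744700
  sinθ=0.244757, cosθ=0.969585
  F = (M+m)·ẍ + m·l·cosθ·θ̈ − m·l·sinθ·θ̇² = 6.919467 + -0.093393 − 0.094496 = 6.731578
step 1→2:
  ẍ = (ẋ'−ẋ)/dt = (0.115734241−0.120245670)/0.047654 = -0.094671
  θ̈ = (θ̇'−θ̇)/dt = (-1.675675970−-1.763176883)/0.047654 = 1.836171
  sinθ=0.164190, cosθ=0.986429
  F = (M+m)·ẍ + m·l·cosθ·θ̈ − m·l·sinθ·θ̇² = -0.205403 + 0.234276 − 0.066022 = -0.037149
step 2→3:
  ẍ = (ẋ'−ẋ)/dt = (-0.216805909−0.115734241)/0.047654 = -6.978221
  θ̈ = (θ̇'−θ̇)/dt = (-1.277820538−-1.675675970)/0.047654 = 8.348836
  sinθ=0.080827, cosθ=0.996728
  F = (M+m)·ẍ + m·l·cosθ·θ̈ − m·l·sinθ·θ̇² = -15.140360 + 1.076343 − 0.029355 = -14.093372
step 3→4:
  ẍ = (ẋ'−ẋ)/dt = (0.125979419−-0.216805909)/0.047654 = 7.193212
  θ̈ = (θ̇'−θ̇)/dt = (-1.646638420−-1.277820538)/0.047654 = -7.739495
  sinθ=0.001062, cosθ=0.999999
  F = (M+m)·ẍ + m·l·cosθ·θ̈ − m·l·sinθ·θ̇² = 15.606817 + -1.001061 − 0.000224 = 14.605532
step 4→5:
  ẍ = (ẋ'−ẋ)/dt = (0.455778455−0.125979419)/0.047654 = 6.920700
  θ̈ = (θ̇'−θ̇)/dt = (-2.031482932−-1.646638420)/0.047654 = -8.075807
  sinθ=-0.059795, cosθ=0.998211
  F = (M+m)·ẍ + m·l·cosθ·θ̈ − m·l·sinθ·θ̇² = 15.015559 + -1.042693 − -0.020971 = 13.993837
step 5→6:
  ẍ = (ẋ'−ẋ)/dt = (0.610396054−0.455778455)/0.047654 = 3.244588
  θ̈ = (θ̇'−θ̇)/dt = (-2.265935922−-2.031482932)/0.047654 = -4.919902
  sinθ=-0.137860, cosθ=0.990452
  F = (M+m)·ẍ + m·l·cosθ·θ̈ − m·l·sinθ·θ̇² = 7.039650 + -0.630286 − -0.073589 = 6.482952

F_0 = 6.731578 N
F_1 = -0.037149 N
F_2 = -14.093372 N
F_3 = 14.605532 N
F_4 = 13.993837 N
F_5 = 6.482952 N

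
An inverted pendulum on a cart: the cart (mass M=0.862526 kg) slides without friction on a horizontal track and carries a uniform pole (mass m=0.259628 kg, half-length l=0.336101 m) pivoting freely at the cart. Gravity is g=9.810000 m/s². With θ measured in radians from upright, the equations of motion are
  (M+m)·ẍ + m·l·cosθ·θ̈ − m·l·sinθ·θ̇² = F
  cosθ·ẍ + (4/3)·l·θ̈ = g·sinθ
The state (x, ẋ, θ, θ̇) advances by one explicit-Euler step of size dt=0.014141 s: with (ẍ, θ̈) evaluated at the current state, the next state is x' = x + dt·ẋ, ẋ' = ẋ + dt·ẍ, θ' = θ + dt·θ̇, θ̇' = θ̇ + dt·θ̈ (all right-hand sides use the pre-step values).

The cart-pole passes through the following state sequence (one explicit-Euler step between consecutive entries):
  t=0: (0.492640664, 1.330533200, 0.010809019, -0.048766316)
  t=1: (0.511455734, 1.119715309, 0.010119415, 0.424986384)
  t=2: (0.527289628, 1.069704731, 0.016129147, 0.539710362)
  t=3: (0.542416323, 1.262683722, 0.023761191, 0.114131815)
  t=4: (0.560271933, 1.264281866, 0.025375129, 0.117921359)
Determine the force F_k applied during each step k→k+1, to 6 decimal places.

step 0→1:
  ẍ = (ẋ'−ẋ)/dt = (1.119715309−1.330533200)/0.014141 = -14.908273
  θ̈ = (θ̇'−θ̇)/dt = (0.424986384−-0.048766316)/0.014141 = 33.502065
  sinθ=0.010809, cosθ=0.999942
  F = (M+m)·ẍ + m·l·cosθ·θ̈ − m·l·sinθ·θ̇² = -16.729378 + 2.923261 − 0.000002 = -13.806120
step 1→2:
  ẍ = (ẋ'−ẋ)/dt = (1.069704731−1.119715309)/0.014141 = -3.536566
  θ̈ = (θ̇'−θ̇)/dt = (0.539710362−0.424986384)/0.014141 = 8.112862
  sinθ=0.010119, cosθ=0.999949
  F = (M+m)·ẍ + m·l·cosθ·θ̈ − m·l·sinθ·θ̇² = -3.968572 + 0.707902 − 0.000159 = -3.260829
step 2→3:
  ẍ = (ẋ'−ẋ)/dt = (1.262683722−1.069704731)/0.014141 = 13.646771
  θ̈ = (θ̇'−θ̇)/dt = (0.114131815−0.539710362)/0.014141 = -30.095364
  sinθ=0.016128, cosθ=0.999870
  F = (M+m)·ẍ + m·l·cosθ·θ̈ − m·l·sinθ·θ̇² = 15.313779 + -2.625817 − 0.000410 = 12.687552
step 3→4:
  ẍ = (ẋ'−ẋ)/dt = (1.264281866−1.262683722)/0.014141 = 0.113015
  θ̈ = (θ̇'−θ̇)/dt = (0.117921359−0.114131815)/0.014141 = 0.267983
  sinθ=0.023759, cosθ=0.999718
  F = (M+m)·ẍ + m·l·cosθ·θ̈ − m·l·sinθ·θ̇² = 0.126820 + 0.023378 − 0.000027 = 0.150171

F_0 = -13.806120 N
F_1 = -3.260829 N
F_2 = 12.687552 N
F_3 = 0.150171 N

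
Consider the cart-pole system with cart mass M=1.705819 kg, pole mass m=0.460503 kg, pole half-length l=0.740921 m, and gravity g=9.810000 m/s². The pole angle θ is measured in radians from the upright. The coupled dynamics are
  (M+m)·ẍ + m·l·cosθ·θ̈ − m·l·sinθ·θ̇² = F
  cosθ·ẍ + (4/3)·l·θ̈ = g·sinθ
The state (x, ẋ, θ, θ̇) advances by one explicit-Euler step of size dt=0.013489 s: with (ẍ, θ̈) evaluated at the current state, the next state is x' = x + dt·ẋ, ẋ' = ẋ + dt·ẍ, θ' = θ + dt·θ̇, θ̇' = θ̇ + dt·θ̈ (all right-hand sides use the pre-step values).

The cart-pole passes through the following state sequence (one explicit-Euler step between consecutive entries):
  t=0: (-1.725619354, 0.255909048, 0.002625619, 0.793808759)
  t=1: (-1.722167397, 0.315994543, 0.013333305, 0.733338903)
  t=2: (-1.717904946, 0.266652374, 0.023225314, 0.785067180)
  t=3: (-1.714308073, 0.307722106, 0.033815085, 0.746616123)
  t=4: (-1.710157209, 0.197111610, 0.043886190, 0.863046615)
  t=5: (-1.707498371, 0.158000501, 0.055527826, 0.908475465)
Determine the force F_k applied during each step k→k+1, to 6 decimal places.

F_0 = 8.119571 N
F_1 = -6.618437 N
F_2 = 5.618546 N
F_3 = -14.827025 N
F_4 = -5.144371 N

step 0→1:
  ẍ = (ẋ'−ẋ)/dt = (0.315994543−0.255909048)/0.013489 = 4.454407
  θ̈ = (θ̇'−θ̇)/dt = (0.733338903−0.793808759)/0.013489 = -4.482901
  sinθ=0.002626, cosθ=0.999997
  F = (M+m)·ẍ + m·l·cosθ·θ̈ − m·l·sinθ·θ̇² = 9.649680 + -1.529544 − 0.000565 = 8.119571
step 1→2:
  ẍ = (ẋ'−ẋ)/dt = (0.266652374−0.315994543)/0.013489 = -3.657956
  θ̈ = (θ̇'−θ̇)/dt = (0.785067180−0.733338903)/0.013489 = 3.834849
  sinθ=0.013333, cosθ=0.999911
  F = (M+m)·ẍ + m·l·cosθ·θ̈ − m·l·sinθ·θ̇² = -7.924311 + 1.308320 − 0.002446 = -6.618437
step 2→3:
  ẍ = (ẋ'−ẋ)/dt = (0.307722106−0.266652374)/0.013489 = 3.044683
  θ̈ = (θ̇'−θ̇)/dt = (0.746616123−0.785067180)/0.013489 = -2.850549
  sinθ=0.023223, cosθ=0.999730
  F = (M+m)·ẍ + m·l·cosθ·θ̈ − m·l·sinθ·θ̇² = 6.595764 + -0.972335 − 0.004884 = 5.618546
step 3→4:
  ẍ = (ẋ'−ẋ)/dt = (0.197111610−0.307722106)/0.013489 = -8.200052
  θ̈ = (θ̇'−θ̇)/dt = (0.863046615−0.746616123)/0.013489 = 8.631514
  sinθ=0.033809, cosθ=0.999428
  F = (M+m)·ẍ + m·l·cosθ·θ̈ − m·l·sinθ·θ̇² = -17.763952 + 2.943357 − 0.006430 = -14.827025
step 4→5:
  ẍ = (ẋ'−ẋ)/dt = (0.158000501−0.197111610)/0.013489 = -2.899482
  θ̈ = (θ̇'−θ̇)/dt = (0.908475465−0.863046615)/0.013489 = 3.367844
  sinθ=0.043872, cosθ=0.999037
  F = (M+m)·ẍ + m·l·cosθ·θ̈ − m·l·sinθ·θ̇² = -6.281211 + 1.147990 − 0.011150 = -5.144371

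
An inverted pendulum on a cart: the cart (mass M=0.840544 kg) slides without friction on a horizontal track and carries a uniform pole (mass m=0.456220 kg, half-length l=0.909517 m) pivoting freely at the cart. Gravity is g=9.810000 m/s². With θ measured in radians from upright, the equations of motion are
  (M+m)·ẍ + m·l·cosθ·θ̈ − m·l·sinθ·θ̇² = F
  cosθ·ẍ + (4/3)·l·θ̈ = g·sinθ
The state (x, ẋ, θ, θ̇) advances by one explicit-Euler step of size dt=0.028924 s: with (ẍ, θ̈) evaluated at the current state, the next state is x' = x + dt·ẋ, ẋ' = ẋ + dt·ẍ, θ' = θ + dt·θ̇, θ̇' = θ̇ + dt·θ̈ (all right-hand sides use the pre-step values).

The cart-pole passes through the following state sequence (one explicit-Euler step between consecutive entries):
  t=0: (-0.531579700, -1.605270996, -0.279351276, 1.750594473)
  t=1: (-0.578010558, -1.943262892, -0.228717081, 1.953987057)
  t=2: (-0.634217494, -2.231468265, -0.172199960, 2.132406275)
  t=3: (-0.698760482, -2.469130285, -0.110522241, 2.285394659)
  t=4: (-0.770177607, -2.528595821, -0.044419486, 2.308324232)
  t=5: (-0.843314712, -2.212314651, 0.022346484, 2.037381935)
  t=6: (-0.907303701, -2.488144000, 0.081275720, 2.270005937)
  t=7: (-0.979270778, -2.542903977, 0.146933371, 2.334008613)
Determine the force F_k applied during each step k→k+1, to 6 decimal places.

F_0 = -11.998001 N
F_1 = -10.069134 N
F_2 = -8.169625 N
F_3 = -2.100069 N
F_4 = 10.395099 N
F_5 = -9.068520 N
F_6 = -1.713527 N

step 0→1:
  ẍ = (ẋ'−ẋ)/dt = (-1.943262892−-1.605270996)/0.028924 = -11.685517
  θ̈ = (θ̇'−θ̇)/dt = (1.953987057−1.750594473)/0.028924 = 7.031966
  sinθ=-0.275732, cosθ=0.961235
  F = (M+m)·ẍ + m·l·cosθ·θ̈ − m·l·sinθ·θ̇² = -15.153358 + 2.804731 − -0.350626 = -11.998001
step 1→2:
  ẍ = (ẋ'−ẋ)/dt = (-2.231468265−-1.943262892)/0.028924 = -9.964229
  θ̈ = (θ̇'−θ̇)/dt = (2.132406275−1.953987057)/0.028924 = 6.168553
  sinθ=-0.226728, cosθ=0.973958
  F = (M+m)·ẍ + m·l·cosθ·θ̈ − m·l·sinθ·θ̇² = -12.921254 + 2.492922 − -0.359198 = -10.069134
step 2→3:
  ẍ = (ẋ'−ẋ)/dt = (-2.469130285−-2.231468265)/0.028924 = -8.216776
  θ̈ = (θ̇'−θ̇)/dt = (2.285394659−2.132406275)/0.028924 = 5.289323
  sinθ=-0.171350, cosθ=0.985210
  F = (M+m)·ẍ + m·l·cosθ·θ̈ − m·l·sinθ·θ̇² = -10.655219 + 2.162291 − -0.323303 = -8.169625
step 3→4:
  ẍ = (ẋ'−ẋ)/dt = (-2.528595821−-2.469130285)/0.028924 = -2.055924
  θ̈ = (θ̇'−θ̇)/dt = (2.308324232−2.285394659)/0.028924 = 0.792752
  sinθ=-0.110297, cosθ=0.993899
  F = (M+m)·ẍ + m·l·cosθ·θ̈ − m·l·sinθ·θ̇² = -2.666048 + 0.326938 − -0.239041 = -2.100069
step 4→5:
  ẍ = (ẋ'−ẋ)/dt = (-2.212314651−-2.528595821)/0.028924 = 10.934904
  θ̈ = (θ̇'−θ̇)/dt = (2.037381935−2.308324232)/0.028924 = -9.367387
  sinθ=-0.044405, cosθ=0.999014
  F = (M+m)·ẍ + m·l·cosθ·θ̈ − m·l·sinθ·θ̇² = 14.179990 + -3.883068 − -0.098177 = 10.395099
step 5→6:
  ẍ = (ẋ'−ẋ)/dt = (-2.488144000−-2.212314651)/0.028924 = -9.536349
  θ̈ = (θ̇'−θ̇)/dt = (2.270005937−2.037381935)/0.028924 = 8.042594
  sinθ=0.022345, cosθ=0.999750
  F = (M+m)·ẍ + m·l·cosθ·θ̈ − m·l·sinθ·θ̇² = -12.366394 + 3.336360 − 0.038486 = -9.068520
step 6→7:
  ẍ = (ẋ'−ẋ)/dt = (-2.542903977−-2.488144000)/0.028924 = -1.893237
  θ̈ = (θ̇'−θ̇)/dt = (2.334008613−2.270005937)/0.028924 = 2.212788
  sinθ=0.081186, cosθ=0.996699
  F = (M+m)·ẍ + m·l·cosθ·θ̈ − m·l·sinθ·θ̇² = -2.455081 + 0.915143 − 0.173589 = -1.713527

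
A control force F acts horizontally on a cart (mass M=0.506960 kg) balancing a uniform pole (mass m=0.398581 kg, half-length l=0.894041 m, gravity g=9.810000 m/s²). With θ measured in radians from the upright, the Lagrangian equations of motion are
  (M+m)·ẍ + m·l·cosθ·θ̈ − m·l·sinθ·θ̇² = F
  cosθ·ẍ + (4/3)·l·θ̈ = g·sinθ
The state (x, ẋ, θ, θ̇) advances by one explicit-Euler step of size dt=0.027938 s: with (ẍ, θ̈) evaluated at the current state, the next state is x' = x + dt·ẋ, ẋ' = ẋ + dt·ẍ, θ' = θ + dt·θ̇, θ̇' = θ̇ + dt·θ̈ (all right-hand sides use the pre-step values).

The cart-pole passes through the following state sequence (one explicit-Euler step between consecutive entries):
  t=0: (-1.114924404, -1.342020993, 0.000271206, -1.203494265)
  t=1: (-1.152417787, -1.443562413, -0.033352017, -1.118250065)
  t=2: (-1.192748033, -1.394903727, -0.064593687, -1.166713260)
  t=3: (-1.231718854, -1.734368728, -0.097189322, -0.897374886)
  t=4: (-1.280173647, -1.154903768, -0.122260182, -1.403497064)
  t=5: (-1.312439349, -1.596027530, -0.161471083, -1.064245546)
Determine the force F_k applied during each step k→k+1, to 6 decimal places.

step 0→1:
  ẍ = (ẋ'−ẋ)/dt = (-1.443562413−-1.342020993)/0.027938 = -3.634527
  θ̈ = (θ̇'−θ̇)/dt = (-1.118250065−-1.203494265)/0.027938 = 3.051192
  sinθ=0.000271, cosθ=1.000000
  F = (M+m)·ẍ + m·l·cosθ·θ̈ − m·l·sinθ·θ̇² = -3.291213 + 1.087285 − 0.000140 = -2.204068
step 1→2:
  ẍ = (ẋ'−ẋ)/dt = (-1.394903727−-1.443562413)/0.027938 = 1.741667
  θ̈ = (θ̇'−θ̇)/dt = (-1.166713260−-1.118250065)/0.027938 = -1.734669
  sinθ=-0.033346, cosθ=0.999444
  F = (M+m)·ẍ + m·l·cosθ·θ̈ − m·l·sinθ·θ̇² = 1.577151 + -0.617802 − -0.014859 = 0.974208
step 2→3:
  ẍ = (ẋ'−ẋ)/dt = (-1.734368728−-1.394903727)/0.027938 = -12.150655
  θ̈ = (θ̇'−θ̇)/dt = (-0.897374886−-1.166713260)/0.027938 = 9.640575
  sinθ=-0.064549, cosθ=0.997915
  F = (M+m)·ẍ + m·l·cosθ·θ̈ − m·l·sinθ·θ̇² = -11.002916 + 3.428233 − -0.031311 = -7.543373
step 3→4:
  ẍ = (ẋ'−ẋ)/dt = (-1.154903768−-1.734368728)/0.027938 = 20.741104
  θ̈ = (θ̇'−θ̇)/dt = (-1.403497064−-0.897374886)/0.027938 = -18.115906
  sinθ=-0.097036, cosθ=0.995281
  F = (M+m)·ẍ + m·l·cosθ·θ̈ − m·l·sinθ·θ̇² = 18.781920 + -6.425098 − -0.027846 = 12.384668
step 4→5:
  ẍ = (ẋ'−ẋ)/dt = (-1.596027530−-1.154903768)/0.027938 = -15.789382
  θ̈ = (θ̇'−θ̇)/dt = (-1.064245546−-1.403497064)/0.027938 = 12.143014
  sinθ=-0.121956, cosθ=0.992536
  F = (M+m)·ẍ + m·l·cosθ·θ̈ − m·l·sinθ·θ̇² = -14.297933 + 4.294836 − -0.085605 = -9.917492

F_0 = -2.204068 N
F_1 = 0.974208 N
F_2 = -7.543373 N
F_3 = 12.384668 N
F_4 = -9.917492 N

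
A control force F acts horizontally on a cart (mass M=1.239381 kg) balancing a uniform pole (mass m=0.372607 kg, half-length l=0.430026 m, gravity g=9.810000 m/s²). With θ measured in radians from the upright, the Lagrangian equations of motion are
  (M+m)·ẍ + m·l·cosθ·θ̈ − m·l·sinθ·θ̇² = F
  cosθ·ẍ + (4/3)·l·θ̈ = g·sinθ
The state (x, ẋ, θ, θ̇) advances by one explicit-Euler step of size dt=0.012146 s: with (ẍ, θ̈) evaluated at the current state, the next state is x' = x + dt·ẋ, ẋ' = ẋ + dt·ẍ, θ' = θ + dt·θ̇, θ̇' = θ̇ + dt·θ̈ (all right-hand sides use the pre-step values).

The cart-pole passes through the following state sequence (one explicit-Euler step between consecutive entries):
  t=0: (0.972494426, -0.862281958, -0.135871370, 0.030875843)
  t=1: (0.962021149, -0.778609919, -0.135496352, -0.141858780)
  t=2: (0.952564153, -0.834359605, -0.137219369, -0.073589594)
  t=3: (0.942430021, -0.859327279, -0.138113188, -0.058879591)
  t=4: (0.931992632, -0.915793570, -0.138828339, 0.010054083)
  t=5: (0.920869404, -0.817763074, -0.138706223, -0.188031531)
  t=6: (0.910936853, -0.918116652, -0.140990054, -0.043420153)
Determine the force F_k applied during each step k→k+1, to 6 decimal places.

F_0 = 8.847050 N
F_1 = -6.506173 N
F_2 = -3.121300 N
F_3 = -6.593277 N
F_4 = 10.422360 N
F_5 = -11.428504 N

step 0→1:
  ẍ = (ẋ'−ẋ)/dt = (-0.778609919−-0.862281958)/0.012146 = 6.888856
  θ̈ = (θ̇'−θ̇)/dt = (-0.141858780−0.030875843)/0.012146 = -14.221523
  sinθ=-0.135454, cosθ=0.990784
  F = (M+m)·ẍ + m·l·cosθ·θ̈ − m·l·sinθ·θ̇² = 11.104752 + -2.257723 − -0.000021 = 8.847050
step 1→2:
  ẍ = (ẋ'−ẋ)/dt = (-0.834359605−-0.778609919)/0.012146 = -4.589963
  θ̈ = (θ̇'−θ̇)/dt = (-0.073589594−-0.141858780)/0.012146 = 5.620713
  sinθ=-0.135082, cosθ=0.990834
  F = (M+m)·ẍ + m·l·cosθ·θ̈ − m·l·sinθ·θ̇² = -7.398965 + 0.892356 − -0.000436 = -6.506173
step 2→3:
  ẍ = (ẋ'−ẋ)/dt = (-0.859327279−-0.834359605)/0.012146 = -2.055629
  θ̈ = (θ̇'−θ̇)/dt = (-0.058879591−-0.073589594)/0.012146 = 1.211099
  sinθ=-0.136789, cosθ=0.990600
  F = (M+m)·ẍ + m·l·cosθ·θ̈ − m·l·sinθ·θ̇² = -3.313650 + 0.192231 − -0.000119 = -3.121300
step 3→4:
  ẍ = (ẋ'−ẋ)/dt = (-0.915793570−-0.859327279)/0.012146 = -4.648962
  θ̈ = (θ̇'−θ̇)/dt = (0.010054083−-0.058879591)/0.012146 = 5.675422
  sinθ=-0.137675, cosθ=0.990478
  F = (M+m)·ẍ + m·l·cosθ·θ̈ − m·l·sinθ·θ̇² = -7.494071 + 0.900717 − -0.000076 = -6.593277
step 4→5:
  ẍ = (ẋ'−ẋ)/dt = (-0.817763074−-0.915793570)/0.012146 = 8.071011
  θ̈ = (θ̇'−θ̇)/dt = (-0.188031531−0.010054083)/0.012146 = -16.308712
  sinθ=-0.138383, cosθ=0.990379
  F = (M+m)·ẍ + m·l·cosθ·θ̈ − m·l·sinθ·θ̇² = 13.010372 + -2.588015 − -0.000002 = 10.422360
step 5→6:
  ẍ = (ẋ'−ẋ)/dt = (-0.918116652−-0.817763074)/0.012146 = -8.262274
  θ̈ = (θ̇'−θ̇)/dt = (-0.043420153−-0.188031531)/0.012146 = 11.906091
  sinθ=-0.138262, cosθ=0.990396
  F = (M+m)·ẍ + m·l·cosθ·θ̈ − m·l·sinθ·θ̇² = -13.318686 + 1.889399 − -0.000783 = -11.428504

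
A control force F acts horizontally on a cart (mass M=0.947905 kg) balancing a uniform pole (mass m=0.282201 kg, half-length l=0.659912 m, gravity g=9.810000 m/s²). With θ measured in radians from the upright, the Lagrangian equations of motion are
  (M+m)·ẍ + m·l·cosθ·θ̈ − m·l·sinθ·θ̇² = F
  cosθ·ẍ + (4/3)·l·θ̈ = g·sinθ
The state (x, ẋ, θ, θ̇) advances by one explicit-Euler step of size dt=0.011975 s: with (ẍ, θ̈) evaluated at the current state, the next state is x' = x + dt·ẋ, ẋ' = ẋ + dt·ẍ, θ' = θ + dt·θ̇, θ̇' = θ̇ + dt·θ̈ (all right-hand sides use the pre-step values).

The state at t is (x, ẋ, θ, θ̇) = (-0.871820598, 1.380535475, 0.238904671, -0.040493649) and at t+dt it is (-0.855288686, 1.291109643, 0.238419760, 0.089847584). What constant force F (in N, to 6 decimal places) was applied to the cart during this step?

ẍ = (ẋ'−ẋ)/dt = (1.291109643−1.380535475)/0.011975 = -7.467710
θ̈ = (θ̇'−θ̇)/dt = (0.089847584−-0.040493649)/0.011975 = 10.884445
sinθ=0.236639, cosθ=0.971598
F = (M+m)·ẍ + m·l·cosθ·θ̈ − m·l·sinθ·θ̇² = -9.186075 + 1.969416 − 0.000072 = -7.216732

F = -7.216732 N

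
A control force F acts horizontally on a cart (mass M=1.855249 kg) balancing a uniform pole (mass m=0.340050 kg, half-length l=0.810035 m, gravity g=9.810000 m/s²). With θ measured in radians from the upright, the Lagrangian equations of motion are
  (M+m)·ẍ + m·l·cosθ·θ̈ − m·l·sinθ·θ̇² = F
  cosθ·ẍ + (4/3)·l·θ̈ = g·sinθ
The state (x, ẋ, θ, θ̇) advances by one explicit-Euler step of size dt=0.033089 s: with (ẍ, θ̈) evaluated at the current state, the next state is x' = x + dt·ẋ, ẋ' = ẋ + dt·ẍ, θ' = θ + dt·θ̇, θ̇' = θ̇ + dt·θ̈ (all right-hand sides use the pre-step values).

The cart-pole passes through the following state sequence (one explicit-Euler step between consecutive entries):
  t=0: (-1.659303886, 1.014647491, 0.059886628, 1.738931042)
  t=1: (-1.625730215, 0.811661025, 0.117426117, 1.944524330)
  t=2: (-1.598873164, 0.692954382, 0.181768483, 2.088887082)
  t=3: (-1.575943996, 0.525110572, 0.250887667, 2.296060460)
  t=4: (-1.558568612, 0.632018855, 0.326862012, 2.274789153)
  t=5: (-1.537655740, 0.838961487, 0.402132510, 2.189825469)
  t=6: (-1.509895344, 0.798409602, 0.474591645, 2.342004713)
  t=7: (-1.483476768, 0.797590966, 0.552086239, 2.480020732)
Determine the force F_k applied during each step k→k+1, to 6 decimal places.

step 0→1:
  ẍ = (ẋ'−ẋ)/dt = (0.811661025−1.014647491)/0.033089 = -6.134560
  θ̈ = (θ̇'−θ̇)/dt = (1.944524330−1.738931042)/0.033089 = 6.213342
  sinθ=0.059851, cosθ=0.998207
  F = (M+m)·ẍ + m·l·cosθ·θ̈ − m·l·sinθ·θ̇² = -13.467194 + 1.708412 − 0.049852 = -11.808634
step 1→2:
  ẍ = (ẋ'−ẋ)/dt = (0.692954382−0.811661025)/0.033089 = -3.587496
  θ̈ = (θ̇'−θ̇)/dt = (2.088887082−1.944524330)/0.033089 = 4.362862
  sinθ=0.117156, cosθ=0.993113
  F = (M+m)·ẍ + m·l·cosθ·θ̈ − m·l·sinθ·θ̇² = -7.875626 + 1.193485 − 0.122022 = -6.804163
step 2→3:
  ẍ = (ẋ'−ẋ)/dt = (0.525110572−0.692954382)/0.033089 = -5.072496
  θ̈ = (θ̇'−θ̇)/dt = (2.296060460−2.088887082)/0.033089 = 6.261095
  sinθ=0.180769, cosθ=0.983526
  F = (M+m)·ẍ + m·l·cosθ·θ̈ − m·l·sinθ·θ̇² = -11.135645 + 1.696221 − 0.217271 = -9.656694
step 3→4:
  ẍ = (ẋ'−ẋ)/dt = (0.632018855−0.525110572)/0.033089 = 3.230931
  θ̈ = (θ̇'−θ̇)/dt = (2.274789153−2.296060460)/0.033089 = -0.642851
  sinθ=0.248264, cosθ=0.968692
  F = (M+m)·ẍ + m·l·cosθ·θ̈ − m·l·sinθ·θ̇² = 7.092860 + -0.171531 − 0.360518 = 6.560811
step 4→5:
  ẍ = (ẋ'−ẋ)/dt = (0.838961487−0.632018855)/0.033089 = 6.254122
  θ̈ = (θ̇'−θ̇)/dt = (2.189825469−2.274789153)/0.033089 = -2.567732
  sinθ=0.321073, cosθ=0.947055
  F = (M+m)·ẍ + m·l·cosθ·θ̈ − m·l·sinθ·θ̇² = 13.729667 + -0.669840 − 0.457649 = 12.602178
step 5→6:
  ẍ = (ẋ'−ẋ)/dt = (0.798409602−0.838961487)/0.033089 = -1.225540
  θ̈ = (θ̇'−θ̇)/dt = (2.342004713−2.189825469)/0.033089 = 4.599089
  sinθ=0.391382, cosθ=0.920228
  F = (M+m)·ẍ + m·l·cosθ·θ̈ − m·l·sinθ·θ̇² = -2.690426 + 1.165773 − 0.516971 = -2.041624
step 6→7:
  ẍ = (ẋ'−ẋ)/dt = (0.797590966−0.798409602)/0.033089 = -0.024740
  θ̈ = (θ̇'−θ̇)/dt = (2.480020732−2.342004713)/0.033089 = 4.171054
  sinθ=0.456975, cosθ=0.889479
  F = (M+m)·ẍ + m·l·cosθ·θ̈ − m·l·sinθ·θ̇² = -0.054313 + 1.021947 − 0.690422 = 0.277212

F_0 = -11.808634 N
F_1 = -6.804163 N
F_2 = -9.656694 N
F_3 = 6.560811 N
F_4 = 12.602178 N
F_5 = -2.041624 N
F_6 = 0.277212 N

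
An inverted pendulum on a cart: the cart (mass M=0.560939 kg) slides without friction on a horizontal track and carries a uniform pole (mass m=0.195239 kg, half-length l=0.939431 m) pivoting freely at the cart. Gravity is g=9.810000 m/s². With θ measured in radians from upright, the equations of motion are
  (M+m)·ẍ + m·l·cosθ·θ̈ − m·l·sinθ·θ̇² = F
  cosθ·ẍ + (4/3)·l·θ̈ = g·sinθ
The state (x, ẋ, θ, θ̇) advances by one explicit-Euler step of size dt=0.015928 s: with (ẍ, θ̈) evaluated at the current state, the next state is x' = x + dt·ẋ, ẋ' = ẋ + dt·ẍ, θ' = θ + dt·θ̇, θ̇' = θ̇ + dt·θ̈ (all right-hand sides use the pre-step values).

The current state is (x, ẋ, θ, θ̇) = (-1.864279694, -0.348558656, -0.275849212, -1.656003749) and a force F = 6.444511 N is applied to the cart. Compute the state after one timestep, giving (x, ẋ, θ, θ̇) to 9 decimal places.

sinθ=-0.272364142, cosθ=0.962194250
temp = (F + m·l·θ̇²·sinθ)/(M+m) = (6.444511 + -0.136994781)/0.756178 = 8.341311462
θ̈ = (g·sinθ − cosθ·temp)/(l·(4/3 − m·cos²θ/(M+m))) = -10.406327264
ẍ = temp − m·l·θ̈·cosθ/(M+m) = 10.769976722
Euler: x'=-1.864279694+0.015928·-0.348558656=-1.869831536, ẋ'=-0.348558656+0.015928·10.769976722=-0.177014467
       θ'=-0.275849212+0.015928·-1.656003749=-0.302226040, θ̇'=-1.656003749+0.015928·-10.406327264=-1.821755730

(-1.869831536, -0.177014467, -0.302226040, -1.821755730)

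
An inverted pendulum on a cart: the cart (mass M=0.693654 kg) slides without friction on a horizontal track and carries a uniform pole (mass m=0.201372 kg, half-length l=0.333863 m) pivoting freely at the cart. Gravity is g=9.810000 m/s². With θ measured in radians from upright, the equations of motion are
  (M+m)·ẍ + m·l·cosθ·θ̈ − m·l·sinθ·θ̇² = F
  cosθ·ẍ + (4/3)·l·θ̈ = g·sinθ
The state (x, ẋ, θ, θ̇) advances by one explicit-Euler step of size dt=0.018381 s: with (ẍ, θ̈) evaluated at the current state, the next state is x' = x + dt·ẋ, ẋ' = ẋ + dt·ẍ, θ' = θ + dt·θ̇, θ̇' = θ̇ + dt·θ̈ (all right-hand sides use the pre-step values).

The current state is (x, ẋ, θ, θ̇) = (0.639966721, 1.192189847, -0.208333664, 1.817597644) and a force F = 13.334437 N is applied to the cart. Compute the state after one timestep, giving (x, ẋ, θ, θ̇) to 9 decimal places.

(0.661880363, 1.525009003, -0.174924402, 1.002328392)

sinθ=-0.206829883, cosθ=0.978376921
temp = (F + m·l·θ̇²·sinθ)/(M+m) = (13.334437 + -0.045938432)/0.895026 = 14.847053123
θ̈ = (g·sinθ − cosθ·temp)/(l·(4/3 − m·cos²θ/(M+m))) = -44.353911736
ẍ = temp − m·l·θ̈·cosθ/(M+m) = 18.106694717
Euler: x'=0.639966721+0.018381·1.192189847=0.661880363, ẋ'=1.192189847+0.018381·18.106694717=1.525009003
       θ'=-0.208333664+0.018381·1.817597644=-0.174924402, θ̇'=1.817597644+0.018381·-44.353911736=1.002328392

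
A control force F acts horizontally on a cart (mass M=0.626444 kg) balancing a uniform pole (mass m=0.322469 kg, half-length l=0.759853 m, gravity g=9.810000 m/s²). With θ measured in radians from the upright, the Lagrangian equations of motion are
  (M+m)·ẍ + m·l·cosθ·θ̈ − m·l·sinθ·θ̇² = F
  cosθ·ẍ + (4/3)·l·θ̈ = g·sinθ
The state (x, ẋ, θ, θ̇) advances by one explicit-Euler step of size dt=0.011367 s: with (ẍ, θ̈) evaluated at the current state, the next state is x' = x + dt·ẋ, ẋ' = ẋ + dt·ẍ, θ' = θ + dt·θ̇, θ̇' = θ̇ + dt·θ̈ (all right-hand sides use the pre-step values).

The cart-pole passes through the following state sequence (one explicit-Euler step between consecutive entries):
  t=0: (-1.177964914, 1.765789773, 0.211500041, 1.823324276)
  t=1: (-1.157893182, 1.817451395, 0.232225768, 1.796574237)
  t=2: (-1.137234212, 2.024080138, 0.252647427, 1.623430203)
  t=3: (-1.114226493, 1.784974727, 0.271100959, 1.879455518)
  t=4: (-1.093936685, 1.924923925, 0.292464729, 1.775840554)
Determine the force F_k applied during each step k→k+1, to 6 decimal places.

F_0 = 3.577907 N
F_1 = 13.435142 N
F_2 = -14.778134 N
F_3 = 9.299160 N

step 0→1:
  ẍ = (ẋ'−ẋ)/dt = (1.817451395−1.765789773)/0.011367 = 4.544877
  θ̈ = (θ̇'−θ̇)/dt = (1.796574237−1.823324276)/0.011367 = -2.353307
  sinθ=0.209927, cosθ=0.977717
  F = (M+m)·ẍ + m·l·cosθ·θ̈ − m·l·sinθ·θ̇² = 4.312693 + -0.563780 − 0.171007 = 3.577907
step 1→2:
  ẍ = (ẋ'−ẋ)/dt = (2.024080138−1.817451395)/0.011367 = 18.177949
  θ̈ = (θ̇'−θ̇)/dt = (1.623430203−1.796574237)/0.011367 = -15.232166
  sinθ=0.230144, cosθ=0.973157
  F = (M+m)·ẍ + m·l·cosθ·θ̈ − m·l·sinθ·θ̇² = 17.249292 + -3.632135 − 0.182015 = 13.435142
step 2→3:
  ẍ = (ẋ'−ẋ)/dt = (1.784974727−2.024080138)/0.011367 = -21.035050
  θ̈ = (θ̇'−θ̇)/dt = (1.879455518−1.623430203)/0.011367 = 22.523561
  sinθ=0.249968, cosθ=0.968254
  F = (M+m)·ẍ + m·l·cosθ·θ̈ − m·l·sinθ·θ̇² = -19.960432 + 5.343723 − 0.161425 = -14.778134
step 3→4:
  ẍ = (ẋ'−ẋ)/dt = (1.924923925−1.784974727)/0.011367 = 12.311885
  θ̈ = (θ̇'−θ̇)/dt = (1.775840554−1.879455518)/0.011367 = -9.115419
  sinθ=0.267792, cosθ=0.963477
  F = (M+m)·ẍ + m·l·cosθ·θ̈ − m·l·sinθ·θ̇² = 11.682908 + -2.151966 − 0.231782 = 9.299160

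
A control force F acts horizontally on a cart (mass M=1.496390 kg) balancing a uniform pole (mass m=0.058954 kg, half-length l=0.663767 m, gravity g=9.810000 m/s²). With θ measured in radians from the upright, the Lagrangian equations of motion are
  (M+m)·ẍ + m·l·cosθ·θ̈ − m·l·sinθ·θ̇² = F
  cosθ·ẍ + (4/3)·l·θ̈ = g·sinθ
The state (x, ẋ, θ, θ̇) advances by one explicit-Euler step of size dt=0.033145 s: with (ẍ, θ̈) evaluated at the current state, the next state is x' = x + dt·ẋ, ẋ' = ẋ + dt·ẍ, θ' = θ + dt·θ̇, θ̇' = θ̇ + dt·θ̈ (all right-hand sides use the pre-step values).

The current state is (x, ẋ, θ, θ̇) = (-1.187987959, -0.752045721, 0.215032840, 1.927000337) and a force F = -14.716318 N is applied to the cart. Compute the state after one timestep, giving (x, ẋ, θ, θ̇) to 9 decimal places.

(-1.212914514, -1.075704593, 0.278903266, 2.362679214)

sinθ=0.213379512, cosθ=0.976969387
temp = (F + m·l·θ̇²·sinθ)/(M+m) = (-14.716318 + 0.031005964)/1.555344 = -9.441841828
θ̈ = (g·sinθ − cosθ·temp)/(l·(4/3 − m·cos²θ/(M+m))) = 13.144633488
ẍ = temp − m·l·θ̈·cosθ/(M+m) = -9.764938075
Euler: x'=-1.187987959+0.033145·-0.752045721=-1.212914514, ẋ'=-0.752045721+0.033145·-9.764938075=-1.075704593
       θ'=0.215032840+0.033145·1.927000337=0.278903266, θ̇'=1.927000337+0.033145·13.144633488=2.362679214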